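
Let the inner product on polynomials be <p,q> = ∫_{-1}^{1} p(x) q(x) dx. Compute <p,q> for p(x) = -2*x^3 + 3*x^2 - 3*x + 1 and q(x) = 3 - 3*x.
<p,q> = 102/5

Expand the product: p(x)·q(x) = 6*x^4 - 15*x^3 + 18*x^2 - 12*x + 3.
∫_{-1}^{1} of each monomial x^k gives [2/(k+1) if k even, 0 if k odd]. Integrating term-by-term (or equivalently evaluating the antiderivative F(x) = 6*x^5/5 - 15*x^4/4 + 6*x^3 - 6*x^2 + 3*x at the endpoints):
  F(1) − F(−1) = 9/20 − (-399/20) = 102/5.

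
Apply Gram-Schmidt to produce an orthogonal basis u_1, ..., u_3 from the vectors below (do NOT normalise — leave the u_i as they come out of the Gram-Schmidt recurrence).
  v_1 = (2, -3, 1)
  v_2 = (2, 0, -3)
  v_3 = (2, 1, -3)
Orthogonal basis:
  u_1 = (2, -3, 1)
  u_2 = (13/7, 3/14, -43/14)
  u_3 = (72/181, 64/181, 48/181)

Apply the Gram-Schmidt recurrence
  u_1 = v_1
  u_i = v_i − Σ_{j<i} ((v_i · u_j) / (u_j · u_j)) · u_j.

Step by step this gives:
  u_1 = (2, -3, 1)
  u_2 = (13/7, 3/14, -43/14)
  u_3 = (72/181, 64/181, 48/181)

Orthogonality check:
  u_2 · u_1 = 0 (should be 0)
  u_3 · u_1 = 0 (should be 0)
  u_3 · u_2 = 0 (should be 0)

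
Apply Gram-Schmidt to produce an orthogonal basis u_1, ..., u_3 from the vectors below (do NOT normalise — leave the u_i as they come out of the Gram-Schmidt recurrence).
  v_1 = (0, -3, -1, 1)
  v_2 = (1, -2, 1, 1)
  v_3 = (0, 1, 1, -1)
Orthogonal basis:
  u_1 = (0, -3, -1, 1)
  u_2 = (1, -4/11, 17/11, 5/11)
  u_3 = (-8/41, -12/41, 10/41, -26/41)

Apply the Gram-Schmidt recurrence
  u_1 = v_1
  u_i = v_i − Σ_{j<i} ((v_i · u_j) / (u_j · u_j)) · u_j.

Step by step this gives:
  u_1 = (0, -3, -1, 1)
  u_2 = (1, -4/11, 17/11, 5/11)
  u_3 = (-8/41, -12/41, 10/41, -26/41)

Orthogonality check:
  u_2 · u_1 = 0 (should be 0)
  u_3 · u_1 = 0 (should be 0)
  u_3 · u_2 = 0 (should be 0)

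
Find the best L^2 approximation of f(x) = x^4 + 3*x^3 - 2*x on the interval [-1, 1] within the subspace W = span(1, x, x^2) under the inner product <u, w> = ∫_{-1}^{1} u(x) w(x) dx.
g(x) = 6*x^2/7 - x/5 - 3/35

The best approximation g ∈ W is the orthogonal projection of f onto W. Writing g = a_0 + a_1 x + a_2 x^2, the coefficients solve the normal equations G · a = b where
  G_{ij} = <φ_i, φ_j> and b_i = <f, φ_i>, with φ_0 = 1, φ_1 = x, φ_2 = x^2.
G =
  [2, 0, 2/3]
  [0, 2/3, 0]
  [2/3, 0, 2/5],
b = (2/5, -2/15, 2/7).
Solving gives a_0 = -3/35, a_1 = -1/5, a_2 = 6/7, so
  g(x) = 6*x^2/7 - x/5 - 3/35.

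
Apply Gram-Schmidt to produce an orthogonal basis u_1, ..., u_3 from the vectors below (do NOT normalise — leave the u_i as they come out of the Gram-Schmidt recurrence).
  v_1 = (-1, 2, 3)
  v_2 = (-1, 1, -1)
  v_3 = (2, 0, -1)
Orthogonal basis:
  u_1 = (-1, 2, 3)
  u_2 = (-1, 1, -1)
  u_3 = (55/42, 22/21, -11/42)

Apply the Gram-Schmidt recurrence
  u_1 = v_1
  u_i = v_i − Σ_{j<i} ((v_i · u_j) / (u_j · u_j)) · u_j.

Step by step this gives:
  u_1 = (-1, 2, 3)
  u_2 = (-1, 1, -1)
  u_3 = (55/42, 22/21, -11/42)

Orthogonality check:
  u_2 · u_1 = 0 (should be 0)
  u_3 · u_1 = 0 (should be 0)
  u_3 · u_2 = 0 (should be 0)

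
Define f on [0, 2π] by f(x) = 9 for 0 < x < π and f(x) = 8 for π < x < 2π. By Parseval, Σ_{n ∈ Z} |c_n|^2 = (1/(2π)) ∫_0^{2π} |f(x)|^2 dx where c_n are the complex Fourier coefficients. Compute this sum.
Σ |c_n|^2 = 145/2

Parseval equates the L^2 energy of f (normalised by 1/(2π)) with the ℓ^2 sum of its Fourier coefficients: (1/(2π)) ∫_0^{2π} |f|^2 = Σ |c_n|^2.
Compute the left side: (1/(2π)) [∫_0^π 9^2 dx + ∫_π^{2π} 8^2 dx] = (1/(2π)) · (81π + 64π) = (81 + 64)/2 = 145/2.
So Σ_{n ∈ Z} |c_n|^2 = 145/2.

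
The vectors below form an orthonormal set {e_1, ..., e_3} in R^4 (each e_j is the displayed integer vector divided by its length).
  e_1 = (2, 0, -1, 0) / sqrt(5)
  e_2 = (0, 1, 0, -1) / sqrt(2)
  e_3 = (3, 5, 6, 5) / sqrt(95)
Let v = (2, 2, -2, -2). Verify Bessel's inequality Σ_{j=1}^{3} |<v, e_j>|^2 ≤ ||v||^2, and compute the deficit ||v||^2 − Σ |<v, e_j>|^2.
Σ |<v, e_j>|^2 = 296/19; ||v||^2 = 16; deficit = 8/19

Write each e_j = u_j / sqrt(<u_j, u_j>) where u_j is the displayed integer vector. Then <v, e_j> = <v, u_j> / sqrt(<u_j, u_j>), so |<v, e_j>|^2 = <v, u_j>^2 / <u_j, u_j>.
Coefficients: <v, e_1> = 6/sqrt(5), <v, e_2> = 4/sqrt(2), <v, e_3> = -6/sqrt(95).
Square and sum: Σ |<v, e_j>|^2 = 296/19.
Compute ||v||^2 = v·v = 16.
Deficit = 16 − 296/19 = 8/19 ≥ 0, confirming Bessel's inequality. (The deficit equals ||v − Σ <v,e_j> e_j||^2, the squared distance from v to span{e_j}.)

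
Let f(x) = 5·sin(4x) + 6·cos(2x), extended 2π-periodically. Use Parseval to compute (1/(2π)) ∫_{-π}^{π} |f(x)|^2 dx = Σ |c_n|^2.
Σ |c_n|^2 = 61/2

Expand |f|^2 and use orthogonality of {sin(nx), cos(mx)} on [-π, π]:
  ∫_{-π}^{π} sin(nx)^2 dx = π, ∫ cos(mx)^2 dx = π, and cross terms integrate to 0.
So ∫_{-π}^{π} f(x)^2 dx = 5^2 · π + 6^2 · π = (25 + 36)π.
Divide by 2π: (25 + 36)/2 = 61/2.
By Parseval, this equals Σ |c_n|^2.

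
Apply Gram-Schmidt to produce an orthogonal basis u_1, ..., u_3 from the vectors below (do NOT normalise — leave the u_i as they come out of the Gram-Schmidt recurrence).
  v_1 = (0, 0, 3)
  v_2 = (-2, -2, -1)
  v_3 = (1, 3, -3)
Orthogonal basis:
  u_1 = (0, 0, 3)
  u_2 = (-2, -2, 0)
  u_3 = (-1, 1, 0)

Apply the Gram-Schmidt recurrence
  u_1 = v_1
  u_i = v_i − Σ_{j<i} ((v_i · u_j) / (u_j · u_j)) · u_j.

Step by step this gives:
  u_1 = (0, 0, 3)
  u_2 = (-2, -2, 0)
  u_3 = (-1, 1, 0)

Orthogonality check:
  u_2 · u_1 = 0 (should be 0)
  u_3 · u_1 = 0 (should be 0)
  u_3 · u_2 = 0 (should be 0)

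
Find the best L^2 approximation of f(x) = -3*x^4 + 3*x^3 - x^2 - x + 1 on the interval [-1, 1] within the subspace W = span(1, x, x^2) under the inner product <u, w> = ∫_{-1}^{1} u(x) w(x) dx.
g(x) = -25*x^2/7 + 4*x/5 + 44/35

The best approximation g ∈ W is the orthogonal projection of f onto W. Writing g = a_0 + a_1 x + a_2 x^2, the coefficients solve the normal equations G · a = b where
  G_{ij} = <φ_i, φ_j> and b_i = <f, φ_i>, with φ_0 = 1, φ_1 = x, φ_2 = x^2.
G =
  [2, 0, 2/3]
  [0, 2/3, 0]
  [2/3, 0, 2/5],
b = (2/15, 8/15, -62/105).
Solving gives a_0 = 44/35, a_1 = 4/5, a_2 = -25/7, so
  g(x) = -25*x^2/7 + 4*x/5 + 44/35.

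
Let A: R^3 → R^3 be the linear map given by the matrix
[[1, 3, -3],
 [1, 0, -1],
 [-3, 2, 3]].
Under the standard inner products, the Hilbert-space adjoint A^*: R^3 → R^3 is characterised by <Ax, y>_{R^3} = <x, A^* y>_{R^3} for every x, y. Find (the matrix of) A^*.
A^* = A^T =
[[1, 1, -3],
 [3, 0, 2],
 [-3, -1, 3]]

For real matrices with standard dot products, the defining identity <Ax, y> = <x, A^* y> gives (Ax)^T y = x^T (A^*) y, i.e. x^T A^T y = x^T (A^*) y. Since this holds for all x, y, we must have A^* = A^T. Therefore
A^* =
[[1, 1, -3],
 [3, 0, 2],
 [-3, -1, 3]].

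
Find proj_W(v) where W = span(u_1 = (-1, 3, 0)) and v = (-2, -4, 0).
proj_W(v) = (1, -3, 0)

Set up U = [u_1 | ... | u_1] ∈ R^(3×1). The projector onto W = col(U) is P = U (U^T U)^(-1) U^T.
Compute U^T U =
  [10],
and U^T v = (-10).
Solve U^T U · c = U^T v for the coefficients: c = (-1). The projection is proj_W(v) = U c.
Check: (v - proj_W(v)) · u_1 = 0  (should be 0).
Result: proj_W(v) = (1, -3, 0).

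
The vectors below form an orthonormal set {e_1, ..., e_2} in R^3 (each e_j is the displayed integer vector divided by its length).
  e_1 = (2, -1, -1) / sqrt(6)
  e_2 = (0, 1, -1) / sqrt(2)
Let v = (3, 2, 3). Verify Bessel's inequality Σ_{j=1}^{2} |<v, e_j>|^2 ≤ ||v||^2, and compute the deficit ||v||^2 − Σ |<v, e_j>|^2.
Σ |<v, e_j>|^2 = 2/3; ||v||^2 = 22; deficit = 64/3

Write each e_j = u_j / sqrt(<u_j, u_j>) where u_j is the displayed integer vector. Then <v, e_j> = <v, u_j> / sqrt(<u_j, u_j>), so |<v, e_j>|^2 = <v, u_j>^2 / <u_j, u_j>.
Coefficients: <v, e_1> = 1/sqrt(6), <v, e_2> = -1/sqrt(2).
Square and sum: Σ |<v, e_j>|^2 = 2/3.
Compute ||v||^2 = v·v = 22.
Deficit = 22 − 2/3 = 64/3 ≥ 0, confirming Bessel's inequality. (The deficit equals ||v − Σ <v,e_j> e_j||^2, the squared distance from v to span{e_j}.)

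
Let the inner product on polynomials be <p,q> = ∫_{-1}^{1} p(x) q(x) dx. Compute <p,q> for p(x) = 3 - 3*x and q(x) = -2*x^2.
<p,q> = -4

Expand the product: p(x)·q(x) = 6*x^3 - 6*x^2.
∫_{-1}^{1} of each monomial x^k gives [2/(k+1) if k even, 0 if k odd]. Integrating term-by-term (or equivalently evaluating the antiderivative F(x) = 3*x^4/2 - 2*x^3 at the endpoints):
  F(1) − F(−1) = -1/2 − (7/2) = -4.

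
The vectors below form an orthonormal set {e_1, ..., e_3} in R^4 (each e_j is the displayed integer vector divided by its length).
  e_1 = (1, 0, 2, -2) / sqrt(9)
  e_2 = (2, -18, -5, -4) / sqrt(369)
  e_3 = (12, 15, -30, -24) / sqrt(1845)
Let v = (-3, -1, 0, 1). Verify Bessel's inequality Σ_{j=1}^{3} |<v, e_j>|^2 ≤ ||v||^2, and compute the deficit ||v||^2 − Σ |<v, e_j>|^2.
Σ |<v, e_j>|^2 = 6; ||v||^2 = 11; deficit = 5

Write each e_j = u_j / sqrt(<u_j, u_j>) where u_j is the displayed integer vector. Then <v, e_j> = <v, u_j> / sqrt(<u_j, u_j>), so |<v, e_j>|^2 = <v, u_j>^2 / <u_j, u_j>.
Coefficients: <v, e_1> = -5/sqrt(9), <v, e_2> = 8/sqrt(369), <v, e_3> = -75/sqrt(1845).
Square and sum: Σ |<v, e_j>|^2 = 6.
Compute ||v||^2 = v·v = 11.
Deficit = 11 − 6 = 5 ≥ 0, confirming Bessel's inequality. (The deficit equals ||v − Σ <v,e_j> e_j||^2, the squared distance from v to span{e_j}.)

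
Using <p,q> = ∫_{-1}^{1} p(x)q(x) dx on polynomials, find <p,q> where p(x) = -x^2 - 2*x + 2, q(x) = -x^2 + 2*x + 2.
<p,q> = 46/15

Expand the product: p(x)·q(x) = x^4 - 8*x^2 + 4.
∫_{-1}^{1} of each monomial x^k gives [2/(k+1) if k even, 0 if k odd]. Integrating term-by-term (or equivalently evaluating the antiderivative F(x) = x^5/5 - 8*x^3/3 + 4*x at the endpoints):
  F(1) − F(−1) = 23/15 − (-23/15) = 46/15.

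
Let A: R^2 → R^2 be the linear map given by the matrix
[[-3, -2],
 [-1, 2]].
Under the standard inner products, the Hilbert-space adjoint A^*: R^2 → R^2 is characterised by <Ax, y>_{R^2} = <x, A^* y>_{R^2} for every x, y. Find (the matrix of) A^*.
A^* = A^T =
[[-3, -1],
 [-2, 2]]

For real matrices with standard dot products, the defining identity <Ax, y> = <x, A^* y> gives (Ax)^T y = x^T (A^*) y, i.e. x^T A^T y = x^T (A^*) y. Since this holds for all x, y, we must have A^* = A^T. Therefore
A^* =
[[-3, -1],
 [-2, 2]].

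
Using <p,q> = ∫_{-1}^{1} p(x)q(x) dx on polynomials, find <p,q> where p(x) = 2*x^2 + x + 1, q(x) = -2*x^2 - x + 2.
<p,q> = 46/15

Expand the product: p(x)·q(x) = -4*x^4 - 4*x^3 + x^2 + x + 2.
∫_{-1}^{1} of each monomial x^k gives [2/(k+1) if k even, 0 if k odd]. Integrating term-by-term (or equivalently evaluating the antiderivative F(x) = -4*x^5/5 - x^4 + x^3/3 + x^2/2 + 2*x at the endpoints):
  F(1) − F(−1) = 31/30 − (-61/30) = 46/15.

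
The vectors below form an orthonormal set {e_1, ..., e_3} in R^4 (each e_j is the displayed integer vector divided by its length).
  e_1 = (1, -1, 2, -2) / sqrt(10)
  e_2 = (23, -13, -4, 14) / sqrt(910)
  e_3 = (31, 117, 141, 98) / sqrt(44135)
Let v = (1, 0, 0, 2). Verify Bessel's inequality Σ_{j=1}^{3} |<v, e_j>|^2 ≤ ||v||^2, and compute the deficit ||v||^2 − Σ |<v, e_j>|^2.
Σ |<v, e_j>|^2 = 2389/485; ||v||^2 = 5; deficit = 36/485

Write each e_j = u_j / sqrt(<u_j, u_j>) where u_j is the displayed integer vector. Then <v, e_j> = <v, u_j> / sqrt(<u_j, u_j>), so |<v, e_j>|^2 = <v, u_j>^2 / <u_j, u_j>.
Coefficients: <v, e_1> = -3/sqrt(10), <v, e_2> = 51/sqrt(910), <v, e_3> = 227/sqrt(44135).
Square and sum: Σ |<v, e_j>|^2 = 2389/485.
Compute ||v||^2 = v·v = 5.
Deficit = 5 − 2389/485 = 36/485 ≥ 0, confirming Bessel's inequality. (The deficit equals ||v − Σ <v,e_j> e_j||^2, the squared distance from v to span{e_j}.)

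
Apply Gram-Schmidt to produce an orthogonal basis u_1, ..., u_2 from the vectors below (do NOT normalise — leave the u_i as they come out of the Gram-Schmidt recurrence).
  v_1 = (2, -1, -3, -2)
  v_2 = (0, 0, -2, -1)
Orthogonal basis:
  u_1 = (2, -1, -3, -2)
  u_2 = (-8/9, 4/9, -2/3, -1/9)

Apply the Gram-Schmidt recurrence
  u_1 = v_1
  u_i = v_i − Σ_{j<i} ((v_i · u_j) / (u_j · u_j)) · u_j.

Step by step this gives:
  u_1 = (2, -1, -3, -2)
  u_2 = (-8/9, 4/9, -2/3, -1/9)

Orthogonality check:
  u_2 · u_1 = 0 (should be 0)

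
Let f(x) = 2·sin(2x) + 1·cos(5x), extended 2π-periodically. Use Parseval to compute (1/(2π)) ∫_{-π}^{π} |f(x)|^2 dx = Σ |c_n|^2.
Σ |c_n|^2 = 5/2

Expand |f|^2 and use orthogonality of {sin(nx), cos(mx)} on [-π, π]:
  ∫_{-π}^{π} sin(nx)^2 dx = π, ∫ cos(mx)^2 dx = π, and cross terms integrate to 0.
So ∫_{-π}^{π} f(x)^2 dx = 2^2 · π + 1^2 · π = (4 + 1)π.
Divide by 2π: (4 + 1)/2 = 5/2.
By Parseval, this equals Σ |c_n|^2.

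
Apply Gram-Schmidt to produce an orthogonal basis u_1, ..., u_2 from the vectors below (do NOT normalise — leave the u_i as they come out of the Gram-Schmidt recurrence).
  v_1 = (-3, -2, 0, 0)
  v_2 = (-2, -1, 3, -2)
Orthogonal basis:
  u_1 = (-3, -2, 0, 0)
  u_2 = (-2/13, 3/13, 3, -2)

Apply the Gram-Schmidt recurrence
  u_1 = v_1
  u_i = v_i − Σ_{j<i} ((v_i · u_j) / (u_j · u_j)) · u_j.

Step by step this gives:
  u_1 = (-3, -2, 0, 0)
  u_2 = (-2/13, 3/13, 3, -2)

Orthogonality check:
  u_2 · u_1 = 0 (should be 0)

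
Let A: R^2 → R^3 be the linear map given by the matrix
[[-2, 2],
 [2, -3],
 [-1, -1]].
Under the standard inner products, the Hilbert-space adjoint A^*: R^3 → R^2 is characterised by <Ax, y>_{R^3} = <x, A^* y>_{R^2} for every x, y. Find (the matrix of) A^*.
A^* = A^T =
[[-2, 2, -1],
 [2, -3, -1]]

For real matrices with standard dot products, the defining identity <Ax, y> = <x, A^* y> gives (Ax)^T y = x^T (A^*) y, i.e. x^T A^T y = x^T (A^*) y. Since this holds for all x, y, we must have A^* = A^T. Therefore
A^* =
[[-2, 2, -1],
 [2, -3, -1]].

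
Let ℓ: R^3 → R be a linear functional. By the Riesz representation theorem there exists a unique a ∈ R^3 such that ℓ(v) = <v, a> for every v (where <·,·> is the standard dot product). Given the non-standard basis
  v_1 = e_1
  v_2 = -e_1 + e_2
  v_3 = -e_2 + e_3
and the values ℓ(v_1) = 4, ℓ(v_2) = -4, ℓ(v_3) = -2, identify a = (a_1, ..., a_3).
a = (4, 0, -2)

Write a = (a_1, ..., a_3) in the standard basis. For each basis vector v_i, ℓ(v_i) = <v_i, a> is a linear equation in the a_j's. Collect the n equations into a matrix system V a = ℓ, where row i of V is v_i (expressed in the standard basis). Since V is invertible (lower-triangular with 1s on the diagonal, up to permutation), solve by back-substitution:
  V =
[[1, 0, 0],
 [-1, 1, 0],
 [0, -1, 1]]
  V a = (4, -4, -2)
Solving gives a = (4, 0, -2).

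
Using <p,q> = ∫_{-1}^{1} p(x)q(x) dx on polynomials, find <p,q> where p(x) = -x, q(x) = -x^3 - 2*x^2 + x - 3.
<p,q> = -4/15

Expand the product: p(x)·q(x) = x^4 + 2*x^3 - x^2 + 3*x.
∫_{-1}^{1} of each monomial x^k gives [2/(k+1) if k even, 0 if k odd]. Integrating term-by-term (or equivalently evaluating the antiderivative F(x) = x^5/5 + x^4/2 - x^3/3 + 3*x^2/2 at the endpoints):
  F(1) − F(−1) = 28/15 − (32/15) = -4/15.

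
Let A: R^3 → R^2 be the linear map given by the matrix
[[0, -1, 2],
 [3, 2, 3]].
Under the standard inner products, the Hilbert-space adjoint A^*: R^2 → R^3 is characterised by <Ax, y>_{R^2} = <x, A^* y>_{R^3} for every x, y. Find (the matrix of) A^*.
A^* = A^T =
[[0, 3],
 [-1, 2],
 [2, 3]]

For real matrices with standard dot products, the defining identity <Ax, y> = <x, A^* y> gives (Ax)^T y = x^T (A^*) y, i.e. x^T A^T y = x^T (A^*) y. Since this holds for all x, y, we must have A^* = A^T. Therefore
A^* =
[[0, 3],
 [-1, 2],
 [2, 3]].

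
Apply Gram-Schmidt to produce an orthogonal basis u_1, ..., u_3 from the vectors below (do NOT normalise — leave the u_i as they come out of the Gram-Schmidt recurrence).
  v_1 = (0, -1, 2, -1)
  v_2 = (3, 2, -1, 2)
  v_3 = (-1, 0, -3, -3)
Orthogonal basis:
  u_1 = (0, -1, 2, -1)
  u_2 = (3, 1, 1, 1)
  u_3 = (5/4, 1/4, -5/4, -11/4)

Apply the Gram-Schmidt recurrence
  u_1 = v_1
  u_i = v_i − Σ_{j<i} ((v_i · u_j) / (u_j · u_j)) · u_j.

Step by step this gives:
  u_1 = (0, -1, 2, -1)
  u_2 = (3, 1, 1, 1)
  u_3 = (5/4, 1/4, -5/4, -11/4)

Orthogonality check:
  u_2 · u_1 = 0 (should be 0)
  u_3 · u_1 = 0 (should be 0)
  u_3 · u_2 = 0 (should be 0)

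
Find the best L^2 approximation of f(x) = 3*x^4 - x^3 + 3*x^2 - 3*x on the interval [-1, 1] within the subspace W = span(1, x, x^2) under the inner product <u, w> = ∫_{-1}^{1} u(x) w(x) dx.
g(x) = 39*x^2/7 - 18*x/5 - 9/35

The best approximation g ∈ W is the orthogonal projection of f onto W. Writing g = a_0 + a_1 x + a_2 x^2, the coefficients solve the normal equations G · a = b where
  G_{ij} = <φ_i, φ_j> and b_i = <f, φ_i>, with φ_0 = 1, φ_1 = x, φ_2 = x^2.
G =
  [2, 0, 2/3]
  [0, 2/3, 0]
  [2/3, 0, 2/5],
b = (16/5, -12/5, 72/35).
Solving gives a_0 = -9/35, a_1 = -18/5, a_2 = 39/7, so
  g(x) = 39*x^2/7 - 18*x/5 - 9/35.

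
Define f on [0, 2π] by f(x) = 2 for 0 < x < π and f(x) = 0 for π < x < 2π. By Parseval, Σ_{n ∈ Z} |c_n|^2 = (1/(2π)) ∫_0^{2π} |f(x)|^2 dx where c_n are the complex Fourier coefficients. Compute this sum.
Σ |c_n|^2 = 2

Parseval equates the L^2 energy of f (normalised by 1/(2π)) with the ℓ^2 sum of its Fourier coefficients: (1/(2π)) ∫_0^{2π} |f|^2 = Σ |c_n|^2.
Compute the left side: (1/(2π)) [∫_0^π 2^2 dx + ∫_π^{2π} 0^2 dx] = (1/(2π)) · (4π + 0π) = (4 + 0)/2 = 2.
So Σ_{n ∈ Z} |c_n|^2 = 2.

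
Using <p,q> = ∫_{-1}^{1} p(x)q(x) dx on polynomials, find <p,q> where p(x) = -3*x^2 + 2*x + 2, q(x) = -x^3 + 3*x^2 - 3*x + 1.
<p,q> = -12/5

Expand the product: p(x)·q(x) = 3*x^5 - 11*x^4 + 13*x^3 - 3*x^2 - 4*x + 2.
∫_{-1}^{1} of each monomial x^k gives [2/(k+1) if k even, 0 if k odd]. Integrating term-by-term (or equivalently evaluating the antiderivative F(x) = x^6/2 - 11*x^5/5 + 13*x^4/4 - x^3 - 2*x^2 + 2*x at the endpoints):
  F(1) − F(−1) = 11/20 − (59/20) = -12/5.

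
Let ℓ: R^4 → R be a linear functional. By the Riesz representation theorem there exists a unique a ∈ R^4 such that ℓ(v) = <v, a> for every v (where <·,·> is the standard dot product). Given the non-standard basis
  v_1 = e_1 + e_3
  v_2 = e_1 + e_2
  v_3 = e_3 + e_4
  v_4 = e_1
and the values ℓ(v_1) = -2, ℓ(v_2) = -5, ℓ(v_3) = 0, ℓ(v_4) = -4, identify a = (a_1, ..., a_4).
a = (-4, -1, 2, -2)

Write a = (a_1, ..., a_4) in the standard basis. For each basis vector v_i, ℓ(v_i) = <v_i, a> is a linear equation in the a_j's. Collect the n equations into a matrix system V a = ℓ, where row i of V is v_i (expressed in the standard basis). Since V is invertible (lower-triangular with 1s on the diagonal, up to permutation), solve by back-substitution:
  V =
[[1, 0, 1, 0],
 [1, 1, 0, 0],
 [0, 0, 1, 1],
 [1, 0, 0, 0]]
  V a = (-2, -5, 0, -4)
Solving gives a = (-4, -1, 2, -2).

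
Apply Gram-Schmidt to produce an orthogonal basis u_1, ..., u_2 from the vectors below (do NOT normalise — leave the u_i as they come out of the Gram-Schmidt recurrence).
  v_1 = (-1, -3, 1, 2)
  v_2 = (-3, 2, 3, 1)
Orthogonal basis:
  u_1 = (-1, -3, 1, 2)
  u_2 = (-43/15, 12/5, 43/15, 11/15)

Apply the Gram-Schmidt recurrence
  u_1 = v_1
  u_i = v_i − Σ_{j<i} ((v_i · u_j) / (u_j · u_j)) · u_j.

Step by step this gives:
  u_1 = (-1, -3, 1, 2)
  u_2 = (-43/15, 12/5, 43/15, 11/15)

Orthogonality check:
  u_2 · u_1 = 0 (should be 0)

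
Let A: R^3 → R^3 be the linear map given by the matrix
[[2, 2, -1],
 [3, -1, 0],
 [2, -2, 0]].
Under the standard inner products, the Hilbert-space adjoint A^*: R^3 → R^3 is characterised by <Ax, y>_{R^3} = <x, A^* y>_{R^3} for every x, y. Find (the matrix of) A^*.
A^* = A^T =
[[2, 3, 2],
 [2, -1, -2],
 [-1, 0, 0]]

For real matrices with standard dot products, the defining identity <Ax, y> = <x, A^* y> gives (Ax)^T y = x^T (A^*) y, i.e. x^T A^T y = x^T (A^*) y. Since this holds for all x, y, we must have A^* = A^T. Therefore
A^* =
[[2, 3, 2],
 [2, -1, -2],
 [-1, 0, 0]].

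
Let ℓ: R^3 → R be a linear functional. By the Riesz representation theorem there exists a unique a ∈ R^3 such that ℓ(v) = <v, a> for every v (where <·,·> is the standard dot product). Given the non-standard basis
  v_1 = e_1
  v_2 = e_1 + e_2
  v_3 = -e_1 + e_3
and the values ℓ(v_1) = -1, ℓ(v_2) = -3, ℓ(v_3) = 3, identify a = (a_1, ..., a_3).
a = (-1, -2, 2)

Write a = (a_1, ..., a_3) in the standard basis. For each basis vector v_i, ℓ(v_i) = <v_i, a> is a linear equation in the a_j's. Collect the n equations into a matrix system V a = ℓ, where row i of V is v_i (expressed in the standard basis). Since V is invertible (lower-triangular with 1s on the diagonal, up to permutation), solve by back-substitution:
  V =
[[1, 0, 0],
 [1, 1, 0],
 [-1, 0, 1]]
  V a = (-1, -3, 3)
Solving gives a = (-1, -2, 2).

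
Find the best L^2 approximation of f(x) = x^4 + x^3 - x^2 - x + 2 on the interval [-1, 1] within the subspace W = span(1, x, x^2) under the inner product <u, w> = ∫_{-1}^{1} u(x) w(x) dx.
g(x) = -x^2/7 - 2*x/5 + 67/35

The best approximation g ∈ W is the orthogonal projection of f onto W. Writing g = a_0 + a_1 x + a_2 x^2, the coefficients solve the normal equations G · a = b where
  G_{ij} = <φ_i, φ_j> and b_i = <f, φ_i>, with φ_0 = 1, φ_1 = x, φ_2 = x^2.
G =
  [2, 0, 2/3]
  [0, 2/3, 0]
  [2/3, 0, 2/5],
b = (56/15, -4/15, 128/105).
Solving gives a_0 = 67/35, a_1 = -2/5, a_2 = -1/7, so
  g(x) = -x^2/7 - 2*x/5 + 67/35.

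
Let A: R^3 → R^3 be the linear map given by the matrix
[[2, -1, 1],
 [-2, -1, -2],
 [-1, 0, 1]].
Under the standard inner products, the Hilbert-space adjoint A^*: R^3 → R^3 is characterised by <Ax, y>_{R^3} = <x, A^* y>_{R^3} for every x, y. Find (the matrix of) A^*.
A^* = A^T =
[[2, -2, -1],
 [-1, -1, 0],
 [1, -2, 1]]

For real matrices with standard dot products, the defining identity <Ax, y> = <x, A^* y> gives (Ax)^T y = x^T (A^*) y, i.e. x^T A^T y = x^T (A^*) y. Since this holds for all x, y, we must have A^* = A^T. Therefore
A^* =
[[2, -2, -1],
 [-1, -1, 0],
 [1, -2, 1]].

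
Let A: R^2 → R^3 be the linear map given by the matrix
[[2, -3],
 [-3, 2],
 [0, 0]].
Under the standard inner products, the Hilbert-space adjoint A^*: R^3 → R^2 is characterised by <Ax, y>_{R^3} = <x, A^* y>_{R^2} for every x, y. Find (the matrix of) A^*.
A^* = A^T =
[[2, -3, 0],
 [-3, 2, 0]]

For real matrices with standard dot products, the defining identity <Ax, y> = <x, A^* y> gives (Ax)^T y = x^T (A^*) y, i.e. x^T A^T y = x^T (A^*) y. Since this holds for all x, y, we must have A^* = A^T. Therefore
A^* =
[[2, -3, 0],
 [-3, 2, 0]].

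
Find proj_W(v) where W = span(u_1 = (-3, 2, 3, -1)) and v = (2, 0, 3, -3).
proj_W(v) = (-18/23, 12/23, 18/23, -6/23)

Set up U = [u_1 | ... | u_1] ∈ R^(4×1). The projector onto W = col(U) is P = U (U^T U)^(-1) U^T.
Compute U^T U =
  [23],
and U^T v = (6).
Solve U^T U · c = U^T v for the coefficients: c = (6/23). The projection is proj_W(v) = U c.
Check: (v - proj_W(v)) · u_1 = 0  (should be 0).
Result: proj_W(v) = (-18/23, 12/23, 18/23, -6/23).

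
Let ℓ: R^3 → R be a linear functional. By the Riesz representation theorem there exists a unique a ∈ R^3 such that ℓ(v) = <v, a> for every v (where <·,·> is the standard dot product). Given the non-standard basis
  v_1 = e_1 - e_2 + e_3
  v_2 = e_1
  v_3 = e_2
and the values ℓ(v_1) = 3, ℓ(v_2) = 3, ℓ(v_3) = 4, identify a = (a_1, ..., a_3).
a = (3, 4, 4)

Write a = (a_1, ..., a_3) in the standard basis. For each basis vector v_i, ℓ(v_i) = <v_i, a> is a linear equation in the a_j's. Collect the n equations into a matrix system V a = ℓ, where row i of V is v_i (expressed in the standard basis). Since V is invertible (lower-triangular with 1s on the diagonal, up to permutation), solve by back-substitution:
  V =
[[1, -1, 1],
 [1, 0, 0],
 [0, 1, 0]]
  V a = (3, 3, 4)
Solving gives a = (3, 4, 4).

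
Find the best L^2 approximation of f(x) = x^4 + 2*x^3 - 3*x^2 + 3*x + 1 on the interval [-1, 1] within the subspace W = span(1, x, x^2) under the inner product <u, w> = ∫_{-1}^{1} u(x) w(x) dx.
g(x) = -15*x^2/7 + 21*x/5 + 32/35

The best approximation g ∈ W is the orthogonal projection of f onto W. Writing g = a_0 + a_1 x + a_2 x^2, the coefficients solve the normal equations G · a = b where
  G_{ij} = <φ_i, φ_j> and b_i = <f, φ_i>, with φ_0 = 1, φ_1 = x, φ_2 = x^2.
G =
  [2, 0, 2/3]
  [0, 2/3, 0]
  [2/3, 0, 2/5],
b = (2/5, 14/5, -26/105).
Solving gives a_0 = 32/35, a_1 = 21/5, a_2 = -15/7, so
  g(x) = -15*x^2/7 + 21*x/5 + 32/35.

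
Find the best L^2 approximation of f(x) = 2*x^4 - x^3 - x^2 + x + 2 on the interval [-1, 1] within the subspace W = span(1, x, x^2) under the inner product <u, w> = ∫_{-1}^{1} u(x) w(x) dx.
g(x) = 5*x^2/7 + 2*x/5 + 64/35

The best approximation g ∈ W is the orthogonal projection of f onto W. Writing g = a_0 + a_1 x + a_2 x^2, the coefficients solve the normal equations G · a = b where
  G_{ij} = <φ_i, φ_j> and b_i = <f, φ_i>, with φ_0 = 1, φ_1 = x, φ_2 = x^2.
G =
  [2, 0, 2/3]
  [0, 2/3, 0]
  [2/3, 0, 2/5],
b = (62/15, 4/15, 158/105).
Solving gives a_0 = 64/35, a_1 = 2/5, a_2 = 5/7, so
  g(x) = 5*x^2/7 + 2*x/5 + 64/35.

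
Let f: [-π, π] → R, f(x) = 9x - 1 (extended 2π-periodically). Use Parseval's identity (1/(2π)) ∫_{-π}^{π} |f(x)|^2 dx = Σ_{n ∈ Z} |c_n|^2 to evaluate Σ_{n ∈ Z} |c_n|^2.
Σ |c_n|^2 = 27π^2 + 1

Expand and integrate term by term over [-π, π]:
  ∫ (9x)^2 dx = 81·(2π^3/3); ∫ 2·9·(-1)·x dx = 0 (odd integrand); ∫ (-1)^2 dx = 1·2π.
So (1/(2π)) ∫_{-π}^{π} (9x - 1)^2 dx = 81π^2/3 + 1 = 27π^2 + 1.
Parseval ⇒ Σ |c_n|^2 = 27π^2 + 1.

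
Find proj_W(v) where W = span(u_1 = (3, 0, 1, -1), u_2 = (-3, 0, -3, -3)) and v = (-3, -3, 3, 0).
proj_W(v) = (-3/2, 0, 0, 3/2)

Set up U = [u_1 | ... | u_2] ∈ R^(4×2). The projector onto W = col(U) is P = U (U^T U)^(-1) U^T.
Compute U^T U =
  [11, -9]
  [-9, 27],
and U^T v = (-6, 0).
Solve U^T U · c = U^T v for the coefficients: c = (-3/4, -1/4). The projection is proj_W(v) = U c.
Check: (v - proj_W(v)) · u_1 = 0  (should be 0).
Check: (v - proj_W(v)) · u_2 = 0  (should be 0).
Result: proj_W(v) = (-3/2, 0, 0, 3/2).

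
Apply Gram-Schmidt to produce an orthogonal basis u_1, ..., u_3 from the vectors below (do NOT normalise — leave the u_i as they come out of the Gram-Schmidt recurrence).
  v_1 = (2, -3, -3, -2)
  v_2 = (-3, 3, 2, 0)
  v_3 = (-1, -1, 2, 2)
Orthogonal basis:
  u_1 = (2, -3, -3, -2)
  u_2 = (-18/13, 15/26, -11/26, -21/13)
  u_3 = (-158/131, -218/131, 90/131, 34/131)

Apply the Gram-Schmidt recurrence
  u_1 = v_1
  u_i = v_i − Σ_{j<i} ((v_i · u_j) / (u_j · u_j)) · u_j.

Step by step this gives:
  u_1 = (2, -3, -3, -2)
  u_2 = (-18/13, 15/26, -11/26, -21/13)
  u_3 = (-158/131, -218/131, 90/131, 34/131)

Orthogonality check:
  u_2 · u_1 = 0 (should be 0)
  u_3 · u_1 = 0 (should be 0)
  u_3 · u_2 = 0 (should be 0)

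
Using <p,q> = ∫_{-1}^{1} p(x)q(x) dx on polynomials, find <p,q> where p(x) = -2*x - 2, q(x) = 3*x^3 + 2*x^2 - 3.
<p,q> = 104/15

Expand the product: p(x)·q(x) = -6*x^4 - 10*x^3 - 4*x^2 + 6*x + 6.
∫_{-1}^{1} of each monomial x^k gives [2/(k+1) if k even, 0 if k odd]. Integrating term-by-term (or equivalently evaluating the antiderivative F(x) = -6*x^5/5 - 5*x^4/2 - 4*x^3/3 + 3*x^2 + 6*x at the endpoints):
  F(1) − F(−1) = 119/30 − (-89/30) = 104/15.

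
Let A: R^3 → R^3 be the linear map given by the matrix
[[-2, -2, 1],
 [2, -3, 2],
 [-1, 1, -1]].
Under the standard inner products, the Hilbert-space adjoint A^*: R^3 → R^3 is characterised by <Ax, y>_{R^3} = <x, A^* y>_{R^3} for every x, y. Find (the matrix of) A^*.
A^* = A^T =
[[-2, 2, -1],
 [-2, -3, 1],
 [1, 2, -1]]

For real matrices with standard dot products, the defining identity <Ax, y> = <x, A^* y> gives (Ax)^T y = x^T (A^*) y, i.e. x^T A^T y = x^T (A^*) y. Since this holds for all x, y, we must have A^* = A^T. Therefore
A^* =
[[-2, 2, -1],
 [-2, -3, 1],
 [1, 2, -1]].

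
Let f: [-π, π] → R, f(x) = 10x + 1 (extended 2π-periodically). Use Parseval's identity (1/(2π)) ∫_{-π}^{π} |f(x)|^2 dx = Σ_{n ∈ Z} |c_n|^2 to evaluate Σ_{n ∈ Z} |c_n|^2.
Σ |c_n|^2 = 100π^2/3 + 1

Expand and integrate term by term over [-π, π]:
  ∫ (10x)^2 dx = 100·(2π^3/3); ∫ 2·10·(1)·x dx = 0 (odd integrand); ∫ 1^2 dx = 1·2π.
So (1/(2π)) ∫_{-π}^{π} (10x + 1)^2 dx = 100π^2/3 + 1 = 100π^2/3 + 1.
Parseval ⇒ Σ |c_n|^2 = 100π^2/3 + 1.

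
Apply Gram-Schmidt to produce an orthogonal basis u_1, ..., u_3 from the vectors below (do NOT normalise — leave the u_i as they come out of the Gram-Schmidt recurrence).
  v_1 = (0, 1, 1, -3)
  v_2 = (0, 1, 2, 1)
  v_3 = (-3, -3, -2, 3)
Orthogonal basis:
  u_1 = (0, 1, 1, -3)
  u_2 = (0, 1, 2, 1)
  u_3 = (-3, -35/33, 20/33, -5/33)

Apply the Gram-Schmidt recurrence
  u_1 = v_1
  u_i = v_i − Σ_{j<i} ((v_i · u_j) / (u_j · u_j)) · u_j.

Step by step this gives:
  u_1 = (0, 1, 1, -3)
  u_2 = (0, 1, 2, 1)
  u_3 = (-3, -35/33, 20/33, -5/33)

Orthogonality check:
  u_2 · u_1 = 0 (should be 0)
  u_3 · u_1 = 0 (should be 0)
  u_3 · u_2 = 0 (should be 0)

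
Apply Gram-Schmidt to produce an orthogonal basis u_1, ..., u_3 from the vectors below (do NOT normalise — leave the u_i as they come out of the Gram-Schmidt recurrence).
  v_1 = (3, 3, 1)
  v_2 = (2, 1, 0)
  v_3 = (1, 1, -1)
Orthogonal basis:
  u_1 = (3, 3, 1)
  u_2 = (11/19, -8/19, -9/19)
  u_3 = (-2/7, 4/7, -6/7)

Apply the Gram-Schmidt recurrence
  u_1 = v_1
  u_i = v_i − Σ_{j<i} ((v_i · u_j) / (u_j · u_j)) · u_j.

Step by step this gives:
  u_1 = (3, 3, 1)
  u_2 = (11/19, -8/19, -9/19)
  u_3 = (-2/7, 4/7, -6/7)

Orthogonality check:
  u_2 · u_1 = 0 (should be 0)
  u_3 · u_1 = 0 (should be 0)
  u_3 · u_2 = 0 (should be 0)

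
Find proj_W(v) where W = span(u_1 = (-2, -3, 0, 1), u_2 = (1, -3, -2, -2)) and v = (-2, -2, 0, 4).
proj_W(v) = (-670/227, -438/227, 252/227, 524/227)

Set up U = [u_1 | ... | u_2] ∈ R^(4×2). The projector onto W = col(U) is P = U (U^T U)^(-1) U^T.
Compute U^T U =
  [14, 5]
  [5, 18],
and U^T v = (14, -4).
Solve U^T U · c = U^T v for the coefficients: c = (272/227, -126/227). The projection is proj_W(v) = U c.
Check: (v - proj_W(v)) · u_1 = 0  (should be 0).
Check: (v - proj_W(v)) · u_2 = 0  (should be 0).
Result: proj_W(v) = (-670/227, -438/227, 252/227, 524/227).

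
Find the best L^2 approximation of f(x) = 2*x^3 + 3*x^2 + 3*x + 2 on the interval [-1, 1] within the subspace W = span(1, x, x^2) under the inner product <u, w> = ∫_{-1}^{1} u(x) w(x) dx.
g(x) = 3*x^2 + 21*x/5 + 2

The best approximation g ∈ W is the orthogonal projection of f onto W. Writing g = a_0 + a_1 x + a_2 x^2, the coefficients solve the normal equations G · a = b where
  G_{ij} = <φ_i, φ_j> and b_i = <f, φ_i>, with φ_0 = 1, φ_1 = x, φ_2 = x^2.
G =
  [2, 0, 2/3]
  [0, 2/3, 0]
  [2/3, 0, 2/5],
b = (6, 14/5, 38/15).
Solving gives a_0 = 2, a_1 = 21/5, a_2 = 3, so
  g(x) = 3*x^2 + 21*x/5 + 2.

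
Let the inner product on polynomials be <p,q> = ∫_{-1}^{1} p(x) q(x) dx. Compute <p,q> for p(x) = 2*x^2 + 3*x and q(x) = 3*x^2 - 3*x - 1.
<p,q> = -74/15

Expand the product: p(x)·q(x) = 6*x^4 + 3*x^3 - 11*x^2 - 3*x.
∫_{-1}^{1} of each monomial x^k gives [2/(k+1) if k even, 0 if k odd]. Integrating term-by-term (or equivalently evaluating the antiderivative F(x) = 6*x^5/5 + 3*x^4/4 - 11*x^3/3 - 3*x^2/2 at the endpoints):
  F(1) − F(−1) = -193/60 − (103/60) = -74/15.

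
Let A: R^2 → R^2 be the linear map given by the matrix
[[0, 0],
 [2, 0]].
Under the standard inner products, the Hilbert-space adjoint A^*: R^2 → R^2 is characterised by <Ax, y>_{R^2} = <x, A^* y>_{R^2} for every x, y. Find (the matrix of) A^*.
A^* = A^T =
[[0, 2],
 [0, 0]]

For real matrices with standard dot products, the defining identity <Ax, y> = <x, A^* y> gives (Ax)^T y = x^T (A^*) y, i.e. x^T A^T y = x^T (A^*) y. Since this holds for all x, y, we must have A^* = A^T. Therefore
A^* =
[[0, 2],
 [0, 0]].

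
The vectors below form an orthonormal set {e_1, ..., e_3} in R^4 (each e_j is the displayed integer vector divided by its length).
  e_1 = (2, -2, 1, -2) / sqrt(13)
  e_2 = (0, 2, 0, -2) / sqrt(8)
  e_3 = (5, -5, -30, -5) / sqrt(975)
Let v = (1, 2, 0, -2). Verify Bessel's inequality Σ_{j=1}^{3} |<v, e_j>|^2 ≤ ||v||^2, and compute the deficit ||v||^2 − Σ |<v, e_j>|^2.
Σ |<v, e_j>|^2 = 25/3; ||v||^2 = 9; deficit = 2/3

Write each e_j = u_j / sqrt(<u_j, u_j>) where u_j is the displayed integer vector. Then <v, e_j> = <v, u_j> / sqrt(<u_j, u_j>), so |<v, e_j>|^2 = <v, u_j>^2 / <u_j, u_j>.
Coefficients: <v, e_1> = 2/sqrt(13), <v, e_2> = 8/sqrt(8), <v, e_3> = 5/sqrt(975).
Square and sum: Σ |<v, e_j>|^2 = 25/3.
Compute ||v||^2 = v·v = 9.
Deficit = 9 − 25/3 = 2/3 ≥ 0, confirming Bessel's inequality. (The deficit equals ||v − Σ <v,e_j> e_j||^2, the squared distance from v to span{e_j}.)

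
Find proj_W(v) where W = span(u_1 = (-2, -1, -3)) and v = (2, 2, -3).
proj_W(v) = (-3/7, -3/14, -9/14)

Set up U = [u_1 | ... | u_1] ∈ R^(3×1). The projector onto W = col(U) is P = U (U^T U)^(-1) U^T.
Compute U^T U =
  [14],
and U^T v = (3).
Solve U^T U · c = U^T v for the coefficients: c = (3/14). The projection is proj_W(v) = U c.
Check: (v - proj_W(v)) · u_1 = 0  (should be 0).
Result: proj_W(v) = (-3/7, -3/14, -9/14).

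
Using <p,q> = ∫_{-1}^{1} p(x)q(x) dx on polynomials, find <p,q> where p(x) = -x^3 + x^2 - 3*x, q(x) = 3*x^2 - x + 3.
<p,q> = 28/5

Expand the product: p(x)·q(x) = -3*x^5 + 4*x^4 - 13*x^3 + 6*x^2 - 9*x.
∫_{-1}^{1} of each monomial x^k gives [2/(k+1) if k even, 0 if k odd]. Integrating term-by-term (or equivalently evaluating the antiderivative F(x) = -x^6/2 + 4*x^5/5 - 13*x^4/4 + 2*x^3 - 9*x^2/2 at the endpoints):
  F(1) − F(−1) = -109/20 − (-221/20) = 28/5.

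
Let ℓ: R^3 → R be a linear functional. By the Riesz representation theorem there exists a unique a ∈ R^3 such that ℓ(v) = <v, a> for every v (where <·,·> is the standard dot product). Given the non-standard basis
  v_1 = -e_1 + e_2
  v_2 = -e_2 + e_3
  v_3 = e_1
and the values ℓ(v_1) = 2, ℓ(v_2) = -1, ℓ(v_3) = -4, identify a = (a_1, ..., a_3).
a = (-4, -2, -3)

Write a = (a_1, ..., a_3) in the standard basis. For each basis vector v_i, ℓ(v_i) = <v_i, a> is a linear equation in the a_j's. Collect the n equations into a matrix system V a = ℓ, where row i of V is v_i (expressed in the standard basis). Since V is invertible (lower-triangular with 1s on the diagonal, up to permutation), solve by back-substitution:
  V =
[[-1, 1, 0],
 [0, -1, 1],
 [1, 0, 0]]
  V a = (2, -1, -4)
Solving gives a = (-4, -2, -3).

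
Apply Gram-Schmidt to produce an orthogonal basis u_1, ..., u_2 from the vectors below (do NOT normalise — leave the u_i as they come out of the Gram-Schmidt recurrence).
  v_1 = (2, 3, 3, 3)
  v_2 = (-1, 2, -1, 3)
Orthogonal basis:
  u_1 = (2, 3, 3, 3)
  u_2 = (-51/31, 32/31, -61/31, 63/31)

Apply the Gram-Schmidt recurrence
  u_1 = v_1
  u_i = v_i − Σ_{j<i} ((v_i · u_j) / (u_j · u_j)) · u_j.

Step by step this gives:
  u_1 = (2, 3, 3, 3)
  u_2 = (-51/31, 32/31, -61/31, 63/31)

Orthogonality check:
  u_2 · u_1 = 0 (should be 0)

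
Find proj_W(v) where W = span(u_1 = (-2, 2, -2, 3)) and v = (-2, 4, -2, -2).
proj_W(v) = (-20/21, 20/21, -20/21, 10/7)

Set up U = [u_1 | ... | u_1] ∈ R^(4×1). The projector onto W = col(U) is P = U (U^T U)^(-1) U^T.
Compute U^T U =
  [21],
and U^T v = (10).
Solve U^T U · c = U^T v for the coefficients: c = (10/21). The projection is proj_W(v) = U c.
Check: (v - proj_W(v)) · u_1 = 0  (should be 0).
Result: proj_W(v) = (-20/21, 20/21, -20/21, 10/7).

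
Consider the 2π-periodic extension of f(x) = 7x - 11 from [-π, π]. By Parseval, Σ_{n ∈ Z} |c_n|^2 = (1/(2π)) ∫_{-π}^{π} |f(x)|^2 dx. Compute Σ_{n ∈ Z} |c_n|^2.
Σ |c_n|^2 = 49π^2/3 + 121

Expand and integrate term by term over [-π, π]:
  ∫ (7x)^2 dx = 49·(2π^3/3); ∫ 2·7·(-11)·x dx = 0 (odd integrand); ∫ (-11)^2 dx = 121·2π.
So (1/(2π)) ∫_{-π}^{π} (7x - 11)^2 dx = 49π^2/3 + 121 = 49π^2/3 + 121.
Parseval ⇒ Σ |c_n|^2 = 49π^2/3 + 121.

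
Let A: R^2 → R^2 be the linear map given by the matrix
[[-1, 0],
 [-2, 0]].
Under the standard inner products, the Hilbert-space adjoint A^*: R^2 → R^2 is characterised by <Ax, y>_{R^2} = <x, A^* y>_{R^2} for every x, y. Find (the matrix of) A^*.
A^* = A^T =
[[-1, -2],
 [0, 0]]

For real matrices with standard dot products, the defining identity <Ax, y> = <x, A^* y> gives (Ax)^T y = x^T (A^*) y, i.e. x^T A^T y = x^T (A^*) y. Since this holds for all x, y, we must have A^* = A^T. Therefore
A^* =
[[-1, -2],
 [0, 0]].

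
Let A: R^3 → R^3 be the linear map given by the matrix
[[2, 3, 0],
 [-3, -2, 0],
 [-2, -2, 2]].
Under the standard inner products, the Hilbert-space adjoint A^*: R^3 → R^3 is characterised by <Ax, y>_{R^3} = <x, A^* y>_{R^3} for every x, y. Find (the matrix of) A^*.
A^* = A^T =
[[2, -3, -2],
 [3, -2, -2],
 [0, 0, 2]]

For real matrices with standard dot products, the defining identity <Ax, y> = <x, A^* y> gives (Ax)^T y = x^T (A^*) y, i.e. x^T A^T y = x^T (A^*) y. Since this holds for all x, y, we must have A^* = A^T. Therefore
A^* =
[[2, -3, -2],
 [3, -2, -2],
 [0, 0, 2]].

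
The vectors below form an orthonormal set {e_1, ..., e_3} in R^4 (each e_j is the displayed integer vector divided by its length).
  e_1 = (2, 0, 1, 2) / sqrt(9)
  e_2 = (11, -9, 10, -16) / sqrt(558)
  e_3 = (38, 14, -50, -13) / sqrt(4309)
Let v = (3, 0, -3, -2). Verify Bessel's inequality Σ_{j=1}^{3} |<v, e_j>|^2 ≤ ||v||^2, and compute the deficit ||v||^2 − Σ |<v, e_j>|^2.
Σ |<v, e_j>|^2 = 6067/278; ||v||^2 = 22; deficit = 49/278

Write each e_j = u_j / sqrt(<u_j, u_j>) where u_j is the displayed integer vector. Then <v, e_j> = <v, u_j> / sqrt(<u_j, u_j>), so |<v, e_j>|^2 = <v, u_j>^2 / <u_j, u_j>.
Coefficients: <v, e_1> = -1/sqrt(9), <v, e_2> = 35/sqrt(558), <v, e_3> = 290/sqrt(4309).
Square and sum: Σ |<v, e_j>|^2 = 6067/278.
Compute ||v||^2 = v·v = 22.
Deficit = 22 − 6067/278 = 49/278 ≥ 0, confirming Bessel's inequality. (The deficit equals ||v − Σ <v,e_j> e_j||^2, the squared distance from v to span{e_j}.)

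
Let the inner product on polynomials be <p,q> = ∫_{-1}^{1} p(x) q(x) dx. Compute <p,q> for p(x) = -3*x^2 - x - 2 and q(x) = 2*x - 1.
<p,q> = 14/3

Expand the product: p(x)·q(x) = -6*x^3 + x^2 - 3*x + 2.
∫_{-1}^{1} of each monomial x^k gives [2/(k+1) if k even, 0 if k odd]. Integrating term-by-term (or equivalently evaluating the antiderivative F(x) = -3*x^4/2 + x^3/3 - 3*x^2/2 + 2*x at the endpoints):
  F(1) − F(−1) = -2/3 − (-16/3) = 14/3.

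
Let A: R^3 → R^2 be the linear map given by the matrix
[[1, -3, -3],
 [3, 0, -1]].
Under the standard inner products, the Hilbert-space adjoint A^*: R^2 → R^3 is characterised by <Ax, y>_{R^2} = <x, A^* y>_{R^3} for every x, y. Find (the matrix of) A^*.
A^* = A^T =
[[1, 3],
 [-3, 0],
 [-3, -1]]

For real matrices with standard dot products, the defining identity <Ax, y> = <x, A^* y> gives (Ax)^T y = x^T (A^*) y, i.e. x^T A^T y = x^T (A^*) y. Since this holds for all x, y, we must have A^* = A^T. Therefore
A^* =
[[1, 3],
 [-3, 0],
 [-3, -1]].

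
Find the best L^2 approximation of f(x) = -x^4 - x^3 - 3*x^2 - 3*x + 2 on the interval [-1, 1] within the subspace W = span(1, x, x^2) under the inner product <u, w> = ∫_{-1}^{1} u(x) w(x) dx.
g(x) = -27*x^2/7 - 18*x/5 + 73/35

The best approximation g ∈ W is the orthogonal projection of f onto W. Writing g = a_0 + a_1 x + a_2 x^2, the coefficients solve the normal equations G · a = b where
  G_{ij} = <φ_i, φ_j> and b_i = <f, φ_i>, with φ_0 = 1, φ_1 = x, φ_2 = x^2.
G =
  [2, 0, 2/3]
  [0, 2/3, 0]
  [2/3, 0, 2/5],
b = (8/5, -12/5, -16/105).
Solving gives a_0 = 73/35, a_1 = -18/5, a_2 = -27/7, so
  g(x) = -27*x^2/7 - 18*x/5 + 73/35.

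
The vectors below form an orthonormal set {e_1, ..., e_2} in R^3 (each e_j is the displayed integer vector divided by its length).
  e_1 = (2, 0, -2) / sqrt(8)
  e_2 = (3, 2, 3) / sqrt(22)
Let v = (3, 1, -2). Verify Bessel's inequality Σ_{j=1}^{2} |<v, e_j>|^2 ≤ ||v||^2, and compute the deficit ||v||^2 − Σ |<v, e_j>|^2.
Σ |<v, e_j>|^2 = 150/11; ||v||^2 = 14; deficit = 4/11

Write each e_j = u_j / sqrt(<u_j, u_j>) where u_j is the displayed integer vector. Then <v, e_j> = <v, u_j> / sqrt(<u_j, u_j>), so |<v, e_j>|^2 = <v, u_j>^2 / <u_j, u_j>.
Coefficients: <v, e_1> = 10/sqrt(8), <v, e_2> = 5/sqrt(22).
Square and sum: Σ |<v, e_j>|^2 = 150/11.
Compute ||v||^2 = v·v = 14.
Deficit = 14 − 150/11 = 4/11 ≥ 0, confirming Bessel's inequality. (The deficit equals ||v − Σ <v,e_j> e_j||^2, the squared distance from v to span{e_j}.)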